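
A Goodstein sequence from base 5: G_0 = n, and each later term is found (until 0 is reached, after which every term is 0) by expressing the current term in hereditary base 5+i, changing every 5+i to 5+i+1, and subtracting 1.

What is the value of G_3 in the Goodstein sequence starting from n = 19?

25

step 0: 19 = 3·5 + 4; sub 6 for 5: 3·6 + 4; = 22; G_1 = 22−1 = 21
step 1: 21 = 3·6 + 3; sub 7 for 6: 3·7 + 3; = 24; G_2 = 24−1 = 23
step 2: 23 = 3·7 + 2; sub 8 for 7: 3·8 + 2; = 26; G_3 = 26−1 = 25
step 3: 25 = 3·8 + 1; sub 9 for 8: 3·9 + 1; = 28; G_4 = 28−1 = 27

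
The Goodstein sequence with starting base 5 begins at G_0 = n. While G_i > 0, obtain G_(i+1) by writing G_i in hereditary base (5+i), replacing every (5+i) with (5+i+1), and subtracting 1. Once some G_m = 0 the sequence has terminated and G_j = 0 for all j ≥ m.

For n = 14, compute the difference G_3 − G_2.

base 5: 14 = 2·5 + 4; at 6: 2·6 + 4 = 16; next = 15
base 6: 15 = 2·6 + 3; at 7: 2·7 + 3 = 17; next = 16
base 7: 16 = 2·7 + 2; at 8: 2·8 + 2 = 18; next = 17

1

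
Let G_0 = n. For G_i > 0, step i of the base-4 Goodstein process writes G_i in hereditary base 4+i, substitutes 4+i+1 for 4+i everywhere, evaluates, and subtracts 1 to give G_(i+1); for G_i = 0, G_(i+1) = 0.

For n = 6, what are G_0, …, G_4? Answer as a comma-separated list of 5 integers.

(0) 6|_4 = 4 + 2 ↦ 5 + 2|_5 = 7 ⇒ 6
(1) 6|_5 = 5 + 1 ↦ 6 + 1|_6 = 7 ⇒ 6
(2) 6|_6 = 6 ↦ 7|_7 = 7 ⇒ 6
(3) 6|_7 = 6 ↦ 6|_8 = 6 ⇒ 5

6, 6, 6, 6, 5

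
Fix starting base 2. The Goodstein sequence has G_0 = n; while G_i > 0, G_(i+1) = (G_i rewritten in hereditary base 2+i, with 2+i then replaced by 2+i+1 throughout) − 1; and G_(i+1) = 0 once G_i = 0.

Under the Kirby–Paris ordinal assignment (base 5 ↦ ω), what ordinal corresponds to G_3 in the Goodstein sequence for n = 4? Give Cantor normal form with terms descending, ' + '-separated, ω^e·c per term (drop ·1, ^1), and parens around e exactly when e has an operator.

(0) 4|_2 = 2^2 ↦ 3^3|_3 = 27 ⇒ 26
(1) 26|_3 = 2·3^2 + 2·3 + 2 ↦ 2·4^2 + 2·4 + 2|_4 = 42 ⇒ 41
(2) 41|_4 = 2·4^2 + 2·4 + 1 ↦ 2·5^2 + 2·5 + 1|_5 = 61 ⇒ 60

ω^2·2 + ω·2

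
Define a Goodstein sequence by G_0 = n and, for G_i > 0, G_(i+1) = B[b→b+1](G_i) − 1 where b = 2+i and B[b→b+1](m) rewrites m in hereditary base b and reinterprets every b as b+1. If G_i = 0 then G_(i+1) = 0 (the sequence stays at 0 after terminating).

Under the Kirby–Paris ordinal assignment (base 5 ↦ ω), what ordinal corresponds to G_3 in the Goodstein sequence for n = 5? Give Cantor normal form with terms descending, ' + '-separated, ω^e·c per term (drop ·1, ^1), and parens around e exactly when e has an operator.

ω^3·3 + ω^2·3 + ω·3 + 2

[0] 5 ≡ 2^2 + 1 (base 2). Lift 3: 28. −1: 27.
[1] 27 ≡ 3^3 (base 3). Lift 4: 256. −1: 255.
[2] 255 ≡ 3·4^3 + 3·4^2 + 3·4 + 3 (base 4). Lift 5: 468. −1: 467.
[3] 467 ≡ 3·5^3 + 3·5^2 + 3·5 + 2 (base 5). Lift 6: 776. −1: 775.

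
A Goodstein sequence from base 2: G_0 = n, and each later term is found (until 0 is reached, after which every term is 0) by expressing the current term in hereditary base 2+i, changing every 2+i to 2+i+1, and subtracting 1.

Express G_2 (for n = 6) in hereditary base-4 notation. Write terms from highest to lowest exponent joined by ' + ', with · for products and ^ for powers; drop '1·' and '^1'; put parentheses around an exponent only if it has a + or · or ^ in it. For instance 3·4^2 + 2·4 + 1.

4^4 + 1

G_0=6  [base 2] 2^2 + 2  →[2↦3]→  3^3 + 3 = 30  −1 ⇒ G_1=29
G_1=29  [base 3] 3^3 + 2  →[3↦4]→  4^4 + 2 = 258  −1 ⇒ G_2=257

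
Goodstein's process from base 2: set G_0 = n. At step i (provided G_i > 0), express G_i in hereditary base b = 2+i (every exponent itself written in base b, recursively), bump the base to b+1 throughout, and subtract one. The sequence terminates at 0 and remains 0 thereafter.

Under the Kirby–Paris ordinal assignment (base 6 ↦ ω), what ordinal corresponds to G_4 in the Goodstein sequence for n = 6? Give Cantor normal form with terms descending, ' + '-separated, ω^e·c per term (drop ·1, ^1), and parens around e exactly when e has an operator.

6 —HB2→ 2^2 + 2 —bump→ 3^3 + 3 = 30 —(−1)→ 29
29 —HB3→ 3^3 + 2 —bump→ 4^4 + 2 = 258 —(−1)→ 257
257 —HB4→ 4^4 + 1 —bump→ 5^5 + 1 = 3126 —(−1)→ 3125
3125 —HB5→ 5^5 —bump→ 6^6 = 46656 —(−1)→ 46655
46655 —HB6→ 5·6^5 + 5·6^4 + 5·6^3 + 5·6^2 + 5·6 + 5 —bump→ 5·7^5 + 5·7^4 + 5·7^3 + 5·7^2 + 5·7 + 5 = 98040 —(−1)→ 98039

ω^5·5 + ω^4·5 + ω^3·5 + ω^2·5 + ω·5 + 5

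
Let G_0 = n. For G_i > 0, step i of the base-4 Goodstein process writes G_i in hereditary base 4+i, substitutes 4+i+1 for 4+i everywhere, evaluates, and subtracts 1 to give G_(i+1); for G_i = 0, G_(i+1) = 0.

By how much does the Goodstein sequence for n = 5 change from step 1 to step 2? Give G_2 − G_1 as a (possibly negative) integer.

i=0: 5 = 4 + 1 (b=4); 4→5: 5 + 1 = 6; 6−1 = 5
i=1: 5 = 5 (b=5); 5→6: 6 = 6; 6−1 = 5

0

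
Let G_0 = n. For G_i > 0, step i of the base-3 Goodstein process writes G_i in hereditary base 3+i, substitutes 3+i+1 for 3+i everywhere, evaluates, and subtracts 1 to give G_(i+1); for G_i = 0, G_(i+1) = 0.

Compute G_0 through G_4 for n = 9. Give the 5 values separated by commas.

9, 15, 17, 19, 21

G_0=9  [base 3] 3^2  →[3↦4]→  4^2 = 16  −1 ⇒ G_1=15
G_1=15  [base 4] 3·4 + 3  →[4↦5]→  3·5 + 3 = 18  −1 ⇒ G_2=17
G_2=17  [base 5] 3·5 + 2  →[5↦6]→  3·6 + 2 = 20  −1 ⇒ G_3=19
G_3=19  [base 6] 3·6 + 1  →[6↦7]→  3·7 + 1 = 22  −1 ⇒ G_4=21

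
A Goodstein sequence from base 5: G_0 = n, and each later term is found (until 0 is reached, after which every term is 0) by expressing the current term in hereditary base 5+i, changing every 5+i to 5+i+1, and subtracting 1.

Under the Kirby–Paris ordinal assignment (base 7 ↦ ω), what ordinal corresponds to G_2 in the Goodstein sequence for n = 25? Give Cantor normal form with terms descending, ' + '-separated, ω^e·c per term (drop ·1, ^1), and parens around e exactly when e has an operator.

25 —HB5→ 5^2 —bump→ 6^2 = 36 —(−1)→ 35
35 —HB6→ 5·6 + 5 —bump→ 5·7 + 5 = 40 —(−1)→ 39

ω·5 + 4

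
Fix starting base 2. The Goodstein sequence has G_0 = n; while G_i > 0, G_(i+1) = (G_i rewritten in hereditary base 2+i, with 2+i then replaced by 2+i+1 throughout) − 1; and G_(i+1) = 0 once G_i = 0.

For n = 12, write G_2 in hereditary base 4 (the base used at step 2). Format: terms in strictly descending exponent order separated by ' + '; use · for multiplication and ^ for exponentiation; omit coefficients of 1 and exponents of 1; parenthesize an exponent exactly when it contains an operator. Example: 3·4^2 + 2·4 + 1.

G_0=12  [base 2] 2^(2 + 1) + 2^2  →[2↦3]→  3^(3 + 1) + 3^3 = 108  −1 ⇒ G_1=107
G_1=107  [base 3] 3^(3 + 1) + 2·3^2 + 2·3 + 2  →[3↦4]→  4^(4 + 1) + 2·4^2 + 2·4 + 2 = 1066  −1 ⇒ G_2=1065
G_2=1065  [base 4] 4^(4 + 1) + 2·4^2 + 2·4 + 1  →[4↦5]→  5^(5 + 1) + 2·5^2 + 2·5 + 1 = 15686  −1 ⇒ G_3=15685

4^(4 + 1) + 2·4^2 + 2·4 + 1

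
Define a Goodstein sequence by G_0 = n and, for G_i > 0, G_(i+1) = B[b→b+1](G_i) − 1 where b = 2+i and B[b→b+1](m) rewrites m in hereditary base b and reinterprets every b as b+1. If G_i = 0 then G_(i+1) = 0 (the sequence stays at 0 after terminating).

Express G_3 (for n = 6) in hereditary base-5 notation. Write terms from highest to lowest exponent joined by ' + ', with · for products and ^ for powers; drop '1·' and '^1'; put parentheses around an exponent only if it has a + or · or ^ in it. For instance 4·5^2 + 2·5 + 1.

5^5

base 2: 6 = 2^2 + 2; at 3: 3^3 + 3 = 30; next = 29
base 3: 29 = 3^3 + 2; at 4: 4^4 + 2 = 258; next = 257
base 4: 257 = 4^4 + 1; at 5: 5^5 + 1 = 3126; next = 3125
base 5: 3125 = 5^5; at 6: 6^6 = 46656; next = 46655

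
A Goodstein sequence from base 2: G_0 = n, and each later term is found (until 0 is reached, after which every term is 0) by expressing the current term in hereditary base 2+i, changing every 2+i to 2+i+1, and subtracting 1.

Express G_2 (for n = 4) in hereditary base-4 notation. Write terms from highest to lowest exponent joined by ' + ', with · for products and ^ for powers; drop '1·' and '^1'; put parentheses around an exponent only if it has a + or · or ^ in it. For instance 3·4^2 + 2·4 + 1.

(0) 4|_2 = 2^2 ↦ 3^3|_3 = 27 ⇒ 26
(1) 26|_3 = 2·3^2 + 2·3 + 2 ↦ 2·4^2 + 2·4 + 2|_4 = 42 ⇒ 41
(2) 41|_4 = 2·4^2 + 2·4 + 1 ↦ 2·5^2 + 2·5 + 1|_5 = 61 ⇒ 60

2·4^2 + 2·4 + 1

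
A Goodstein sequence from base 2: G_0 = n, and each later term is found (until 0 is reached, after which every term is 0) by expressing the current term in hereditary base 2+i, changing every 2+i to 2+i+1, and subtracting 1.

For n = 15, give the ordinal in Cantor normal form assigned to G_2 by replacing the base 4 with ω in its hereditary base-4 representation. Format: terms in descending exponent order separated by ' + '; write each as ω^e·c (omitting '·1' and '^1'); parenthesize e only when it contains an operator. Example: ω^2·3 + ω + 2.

15 —HB2→ 2^(2 + 1) + 2^2 + 2 + 1 —bump→ 3^(3 + 1) + 3^3 + 3 + 1 = 112 —(−1)→ 111
111 —HB3→ 3^(3 + 1) + 3^3 + 3 —bump→ 4^(4 + 1) + 4^4 + 4 = 1284 —(−1)→ 1283
1283 —HB4→ 4^(4 + 1) + 4^4 + 3 —bump→ 5^(5 + 1) + 5^5 + 3 = 18753 —(−1)→ 18752

ω^(ω + 1) + ω^ω + 3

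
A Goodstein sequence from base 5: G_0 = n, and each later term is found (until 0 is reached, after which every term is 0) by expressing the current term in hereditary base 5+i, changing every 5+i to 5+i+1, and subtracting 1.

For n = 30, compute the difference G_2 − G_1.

12

G_0 = 30. HB_5(30) = 5^2 + 5. Bump = 42. G_1 = 41.
G_1 = 41. HB_6(41) = 6^2 + 5. Bump = 54. G_2 = 53.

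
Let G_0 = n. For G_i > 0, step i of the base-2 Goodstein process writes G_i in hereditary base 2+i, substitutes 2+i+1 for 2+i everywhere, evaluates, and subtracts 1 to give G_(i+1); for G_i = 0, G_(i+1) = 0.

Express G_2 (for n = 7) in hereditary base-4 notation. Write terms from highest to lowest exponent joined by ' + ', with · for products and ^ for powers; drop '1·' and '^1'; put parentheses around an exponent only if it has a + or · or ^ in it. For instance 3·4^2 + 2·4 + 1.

(0) 7|_2 = 2^2 + 2 + 1 ↦ 3^3 + 3 + 1|_3 = 31 ⇒ 30
(1) 30|_3 = 3^3 + 3 ↦ 4^4 + 4|_4 = 260 ⇒ 259
(2) 259|_4 = 4^4 + 3 ↦ 5^5 + 3|_5 = 3128 ⇒ 3127

4^4 + 3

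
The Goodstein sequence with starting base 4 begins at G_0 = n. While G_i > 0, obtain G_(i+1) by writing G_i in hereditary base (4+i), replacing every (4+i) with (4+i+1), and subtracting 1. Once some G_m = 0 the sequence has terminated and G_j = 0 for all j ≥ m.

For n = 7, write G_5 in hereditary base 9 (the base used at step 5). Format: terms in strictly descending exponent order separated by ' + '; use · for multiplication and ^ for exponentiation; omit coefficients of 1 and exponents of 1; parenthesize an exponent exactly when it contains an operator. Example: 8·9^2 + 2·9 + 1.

G_0=7  [base 4] 4 + 3  →[4↦5]→  5 + 3 = 8  −1 ⇒ G_1=7
G_1=7  [base 5] 5 + 2  →[5↦6]→  6 + 2 = 8  −1 ⇒ G_2=7
G_2=7  [base 6] 6 + 1  →[6↦7]→  7 + 1 = 8  −1 ⇒ G_3=7
G_3=7  [base 7] 7  →[7↦8]→  8 = 8  −1 ⇒ G_4=7
G_4=7  [base 8] 7  →[8↦9]→  7 = 7  −1 ⇒ G_5=6
G_5=6  [base 9] 6  →[9↦10]→  6 = 6  −1 ⇒ G_6=5

6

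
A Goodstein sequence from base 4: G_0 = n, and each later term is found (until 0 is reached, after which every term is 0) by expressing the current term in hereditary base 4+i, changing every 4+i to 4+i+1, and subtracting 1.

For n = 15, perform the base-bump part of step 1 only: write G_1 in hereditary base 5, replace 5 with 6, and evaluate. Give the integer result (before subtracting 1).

i=0: 15 = 3·4 + 3 (b=4); 4→5: 3·5 + 3 = 18; 18−1 = 17
i=1: 17 = 3·5 + 2 (b=5); 5→6: 3·6 + 2 = 20; 20−1 = 19

20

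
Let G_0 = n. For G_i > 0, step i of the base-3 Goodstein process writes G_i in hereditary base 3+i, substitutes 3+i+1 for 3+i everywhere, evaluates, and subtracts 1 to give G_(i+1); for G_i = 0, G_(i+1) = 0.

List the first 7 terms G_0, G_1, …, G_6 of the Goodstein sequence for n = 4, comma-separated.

4, 4, 4, 3, 2, 1, 0

(0) 4|_3 = 3 + 1 ↦ 4 + 1|_4 = 5 ⇒ 4
(1) 4|_4 = 4 ↦ 5|_5 = 5 ⇒ 4
(2) 4|_5 = 4 ↦ 4|_6 = 4 ⇒ 3
(3) 3|_6 = 3 ↦ 3|_7 = 3 ⇒ 2
(4) 2|_7 = 2 ↦ 2|_8 = 2 ⇒ 1
(5) 1|_8 = 1 ↦ 1|_9 = 1 ⇒ 0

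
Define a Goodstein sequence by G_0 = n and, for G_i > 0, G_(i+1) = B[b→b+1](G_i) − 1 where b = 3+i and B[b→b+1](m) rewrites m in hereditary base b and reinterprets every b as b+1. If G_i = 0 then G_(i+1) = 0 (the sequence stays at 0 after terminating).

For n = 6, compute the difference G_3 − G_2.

0

base 3: 6 = 2·3; at 4: 2·4 = 8; next = 7
base 4: 7 = 4 + 3; at 5: 5 + 3 = 8; next = 7
base 5: 7 = 5 + 2; at 6: 6 + 2 = 8; next = 7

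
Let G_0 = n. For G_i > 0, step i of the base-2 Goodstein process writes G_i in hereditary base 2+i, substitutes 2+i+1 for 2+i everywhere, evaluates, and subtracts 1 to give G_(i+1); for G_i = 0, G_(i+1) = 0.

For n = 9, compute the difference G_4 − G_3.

130901

[0] 9 ≡ 2^(2 + 1) + 1 (base 2). Lift 3: 82. −1: 81.
[1] 81 ≡ 3^(3 + 1) (base 3). Lift 4: 1024. −1: 1023.
[2] 1023 ≡ 3·4^4 + 3·4^3 + 3·4^2 + 3·4 + 3 (base 4). Lift 5: 9843. −1: 9842.
[3] 9842 ≡ 3·5^5 + 3·5^3 + 3·5^2 + 3·5 + 2 (base 5). Lift 6: 140744. −1: 140743.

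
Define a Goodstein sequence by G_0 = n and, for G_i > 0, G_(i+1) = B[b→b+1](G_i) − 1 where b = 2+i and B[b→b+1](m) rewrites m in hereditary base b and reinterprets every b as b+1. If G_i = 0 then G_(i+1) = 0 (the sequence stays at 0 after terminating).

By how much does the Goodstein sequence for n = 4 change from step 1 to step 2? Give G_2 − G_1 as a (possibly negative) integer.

G_0=4  [base 2] 2^2  →[2↦3]→  3^3 = 27  −1 ⇒ G_1=26
G_1=26  [base 3] 2·3^2 + 2·3 + 2  →[3↦4]→  2·4^2 + 2·4 + 2 = 42  −1 ⇒ G_2=41

15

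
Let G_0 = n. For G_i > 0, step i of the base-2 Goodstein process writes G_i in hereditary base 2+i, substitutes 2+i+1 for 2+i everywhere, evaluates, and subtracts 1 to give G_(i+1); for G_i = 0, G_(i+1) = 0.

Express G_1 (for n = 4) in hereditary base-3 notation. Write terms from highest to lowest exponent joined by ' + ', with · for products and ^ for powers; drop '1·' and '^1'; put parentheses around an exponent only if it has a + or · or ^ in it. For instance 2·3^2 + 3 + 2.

2·3^2 + 2·3 + 2

G_0 = 4. HB_2(4) = 2^2. Bump = 27. G_1 = 26.
G_1 = 26. HB_3(26) = 2·3^2 + 2·3 + 2. Bump = 42. G_2 = 41.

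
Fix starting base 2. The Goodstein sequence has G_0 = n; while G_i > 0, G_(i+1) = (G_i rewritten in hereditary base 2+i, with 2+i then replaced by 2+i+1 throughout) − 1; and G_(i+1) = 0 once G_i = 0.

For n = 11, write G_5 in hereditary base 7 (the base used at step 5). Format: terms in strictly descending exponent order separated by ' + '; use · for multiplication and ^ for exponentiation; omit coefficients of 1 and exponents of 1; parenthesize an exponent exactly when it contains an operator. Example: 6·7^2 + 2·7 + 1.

G_0=11  [base 2] 2^(2 + 1) + 2 + 1  →[2↦3]→  3^(3 + 1) + 3 + 1 = 85  −1 ⇒ G_1=84
G_1=84  [base 3] 3^(3 + 1) + 3  →[3↦4]→  4^(4 + 1) + 4 = 1028  −1 ⇒ G_2=1027
G_2=1027  [base 4] 4^(4 + 1) + 3  →[4↦5]→  5^(5 + 1) + 3 = 15628  −1 ⇒ G_3=15627
G_3=15627  [base 5] 5^(5 + 1) + 2  →[5↦6]→  6^(6 + 1) + 2 = 279938  −1 ⇒ G_4=279937
G_4=279937  [base 6] 6^(6 + 1) + 1  →[6↦7]→  7^(7 + 1) + 1 = 5764802  −1 ⇒ G_5=5764801

7^(7 + 1)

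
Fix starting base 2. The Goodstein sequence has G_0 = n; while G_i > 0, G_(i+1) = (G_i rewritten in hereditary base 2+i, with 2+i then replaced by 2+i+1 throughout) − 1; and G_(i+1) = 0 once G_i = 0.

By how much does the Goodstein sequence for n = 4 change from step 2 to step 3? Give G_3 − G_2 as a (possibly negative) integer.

19

step 0: 4 = 2^2; sub 3 for 2: 3^3; = 27; G_1 = 27−1 = 26
step 1: 26 = 2·3^2 + 2·3 + 2; sub 4 for 3: 2·4^2 + 2·4 + 2; = 42; G_2 = 42−1 = 41
step 2: 41 = 2·4^2 + 2·4 + 1; sub 5 for 4: 2·5^2 + 2·5 + 1; = 61; G_3 = 61−1 = 60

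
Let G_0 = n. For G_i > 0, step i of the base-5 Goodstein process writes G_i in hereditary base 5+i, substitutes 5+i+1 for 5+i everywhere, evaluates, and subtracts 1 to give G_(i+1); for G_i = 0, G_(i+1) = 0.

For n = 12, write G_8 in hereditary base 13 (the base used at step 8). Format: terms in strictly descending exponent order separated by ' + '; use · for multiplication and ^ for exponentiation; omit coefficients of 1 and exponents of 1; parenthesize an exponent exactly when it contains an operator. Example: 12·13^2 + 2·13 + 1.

base 5: 12 = 2·5 + 2; at 6: 2·6 + 2 = 14; next = 13
base 6: 13 = 2·6 + 1; at 7: 2·7 + 1 = 15; next = 14
base 7: 14 = 2·7; at 8: 2·8 = 16; next = 15
base 8: 15 = 8 + 7; at 9: 9 + 7 = 16; next = 15
base 9: 15 = 9 + 6; at 10: 10 + 6 = 16; next = 15
base 10: 15 = 10 + 5; at 11: 11 + 5 = 16; next = 15
base 11: 15 = 11 + 4; at 12: 12 + 4 = 16; next = 15
base 12: 15 = 12 + 3; at 13: 13 + 3 = 16; next = 15

13 + 2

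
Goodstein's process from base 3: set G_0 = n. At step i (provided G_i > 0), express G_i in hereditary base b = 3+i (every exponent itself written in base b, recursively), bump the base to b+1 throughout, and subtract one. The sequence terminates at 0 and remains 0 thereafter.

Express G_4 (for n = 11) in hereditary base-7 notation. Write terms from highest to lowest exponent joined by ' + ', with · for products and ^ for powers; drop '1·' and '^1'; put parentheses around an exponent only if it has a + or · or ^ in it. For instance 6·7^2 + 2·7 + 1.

base 3: 11 = 3^2 + 2; at 4: 4^2 + 2 = 18; next = 17
base 4: 17 = 4^2 + 1; at 5: 5^2 + 1 = 26; next = 25
base 5: 25 = 5^2; at 6: 6^2 = 36; next = 35
base 6: 35 = 5·6 + 5; at 7: 5·7 + 5 = 40; next = 39

5·7 + 4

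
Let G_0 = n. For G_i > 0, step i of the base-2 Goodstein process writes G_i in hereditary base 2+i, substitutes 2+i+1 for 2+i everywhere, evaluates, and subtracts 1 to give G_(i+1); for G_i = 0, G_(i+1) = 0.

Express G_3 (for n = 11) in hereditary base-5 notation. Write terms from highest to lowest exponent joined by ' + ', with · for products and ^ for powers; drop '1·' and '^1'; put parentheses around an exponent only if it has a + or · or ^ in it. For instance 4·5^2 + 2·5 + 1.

step 0: 11 = 2^(2 + 1) + 2 + 1; sub 3 for 2: 3^(3 + 1) + 3 + 1; = 85; G_1 = 85−1 = 84
step 1: 84 = 3^(3 + 1) + 3; sub 4 for 3: 4^(4 + 1) + 4; = 1028; G_2 = 1028−1 = 1027
step 2: 1027 = 4^(4 + 1) + 3; sub 5 for 4: 5^(5 + 1) + 3; = 15628; G_3 = 15628−1 = 15627
step 3: 15627 = 5^(5 + 1) + 2; sub 6 for 5: 6^(6 + 1) + 2; = 279938; G_4 = 279938−1 = 279937

5^(5 + 1) + 2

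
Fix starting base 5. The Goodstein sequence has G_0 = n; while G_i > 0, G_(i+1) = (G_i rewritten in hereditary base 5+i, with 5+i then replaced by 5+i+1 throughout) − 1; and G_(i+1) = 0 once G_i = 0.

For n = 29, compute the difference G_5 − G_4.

base 5: 29 = 5^2 + 4; at 6: 6^2 + 4 = 40; next = 39
base 6: 39 = 6^2 + 3; at 7: 7^2 + 3 = 52; next = 51
base 7: 51 = 7^2 + 2; at 8: 8^2 + 2 = 66; next = 65
base 8: 65 = 8^2 + 1; at 9: 9^2 + 1 = 82; next = 81
base 9: 81 = 9^2; at 10: 10^2 = 100; next = 99

18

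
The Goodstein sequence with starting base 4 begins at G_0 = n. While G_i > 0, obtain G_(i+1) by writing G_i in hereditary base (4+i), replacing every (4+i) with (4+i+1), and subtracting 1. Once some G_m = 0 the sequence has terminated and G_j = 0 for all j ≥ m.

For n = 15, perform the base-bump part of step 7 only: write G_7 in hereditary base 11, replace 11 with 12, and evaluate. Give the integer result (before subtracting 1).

i=0: 15 = 3·4 + 3 (b=4); 4→5: 3·5 + 3 = 18; 18−1 = 17
i=1: 17 = 3·5 + 2 (b=5); 5→6: 3·6 + 2 = 20; 20−1 = 19
i=2: 19 = 3·6 + 1 (b=6); 6→7: 3·7 + 1 = 22; 22−1 = 21
i=3: 21 = 3·7 (b=7); 7→8: 3·8 = 24; 24−1 = 23
i=4: 23 = 2·8 + 7 (b=8); 8→9: 2·9 + 7 = 25; 25−1 = 24
i=5: 24 = 2·9 + 6 (b=9); 9→10: 2·10 + 6 = 26; 26−1 = 25
i=6: 25 = 2·10 + 5 (b=10); 10→11: 2·11 + 5 = 27; 27−1 = 26

28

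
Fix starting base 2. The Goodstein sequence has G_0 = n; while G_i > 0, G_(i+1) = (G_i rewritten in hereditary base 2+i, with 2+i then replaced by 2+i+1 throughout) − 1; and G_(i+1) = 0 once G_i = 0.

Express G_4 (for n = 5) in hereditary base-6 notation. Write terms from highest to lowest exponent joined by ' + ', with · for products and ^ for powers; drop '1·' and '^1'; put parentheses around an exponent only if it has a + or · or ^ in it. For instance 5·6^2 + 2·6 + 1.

step 0: 5 = 2^2 + 1; sub 3 for 2: 3^3 + 1; = 28; G_1 = 28−1 = 27
step 1: 27 = 3^3; sub 4 for 3: 4^4; = 256; G_2 = 256−1 = 255
step 2: 255 = 3·4^3 + 3·4^2 + 3·4 + 3; sub 5 for 4: 3·5^3 + 3·5^2 + 3·5 + 3; = 468; G_3 = 468−1 = 467
step 3: 467 = 3·5^3 + 3·5^2 + 3·5 + 2; sub 6 for 5: 3·6^3 + 3·6^2 + 3·6 + 2; = 776; G_4 = 776−1 = 775
step 4: 775 = 3·6^3 + 3·6^2 + 3·6 + 1; sub 7 for 6: 3·7^3 + 3·7^2 + 3·7 + 1; = 1198; G_5 = 1198−1 = 1197

3·6^3 + 3·6^2 + 3·6 + 1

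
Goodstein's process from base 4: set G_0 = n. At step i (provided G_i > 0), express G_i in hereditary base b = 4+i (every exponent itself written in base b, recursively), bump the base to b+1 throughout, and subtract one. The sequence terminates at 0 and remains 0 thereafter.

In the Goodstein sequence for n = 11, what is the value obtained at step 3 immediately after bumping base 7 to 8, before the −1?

16

G_0 = 11. HB_4(11) = 2·4 + 3. Bump = 13. G_1 = 12.
G_1 = 12. HB_5(12) = 2·5 + 2. Bump = 14. G_2 = 13.
G_2 = 13. HB_6(13) = 2·6 + 1. Bump = 15. G_3 = 14.
G_3 = 14. HB_7(14) = 2·7. Bump = 16. G_4 = 15.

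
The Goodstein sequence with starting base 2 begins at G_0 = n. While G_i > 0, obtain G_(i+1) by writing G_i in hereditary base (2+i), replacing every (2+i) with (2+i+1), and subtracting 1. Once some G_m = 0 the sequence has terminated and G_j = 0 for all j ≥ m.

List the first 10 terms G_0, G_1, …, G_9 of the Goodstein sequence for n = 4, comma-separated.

4, 26, 41, 60, 83, 109, 139, 173, 211, 253

base 2: 4 = 2^2; at 3: 3^3 = 27; next = 26
base 3: 26 = 2·3^2 + 2·3 + 2; at 4: 2·4^2 + 2·4 + 2 = 42; next = 41
base 4: 41 = 2·4^2 + 2·4 + 1; at 5: 2·5^2 + 2·5 + 1 = 61; next = 60
base 5: 60 = 2·5^2 + 2·5; at 6: 2·6^2 + 2·6 = 84; next = 83
base 6: 83 = 2·6^2 + 6 + 5; at 7: 2·7^2 + 7 + 5 = 110; next = 109
base 7: 109 = 2·7^2 + 7 + 4; at 8: 2·8^2 + 8 + 4 = 140; next = 139
base 8: 139 = 2·8^2 + 8 + 3; at 9: 2·9^2 + 9 + 3 = 174; next = 173
base 9: 173 = 2·9^2 + 9 + 2; at 10: 2·10^2 + 10 + 2 = 212; next = 211
base 10: 211 = 2·10^2 + 10 + 1; at 11: 2·11^2 + 11 + 1 = 254; next = 253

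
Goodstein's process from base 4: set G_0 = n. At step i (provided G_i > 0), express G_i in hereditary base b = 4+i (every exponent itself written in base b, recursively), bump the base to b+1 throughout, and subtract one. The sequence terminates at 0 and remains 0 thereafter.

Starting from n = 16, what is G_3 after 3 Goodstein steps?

G_0 = 16. HB_4(16) = 4^2. Bump = 25. G_1 = 24.
G_1 = 24. HB_5(24) = 4·5 + 4. Bump = 28. G_2 = 27.
G_2 = 27. HB_6(27) = 4·6 + 3. Bump = 31. G_3 = 30.
G_3 = 30. HB_7(30) = 4·7 + 2. Bump = 34. G_4 = 33.

30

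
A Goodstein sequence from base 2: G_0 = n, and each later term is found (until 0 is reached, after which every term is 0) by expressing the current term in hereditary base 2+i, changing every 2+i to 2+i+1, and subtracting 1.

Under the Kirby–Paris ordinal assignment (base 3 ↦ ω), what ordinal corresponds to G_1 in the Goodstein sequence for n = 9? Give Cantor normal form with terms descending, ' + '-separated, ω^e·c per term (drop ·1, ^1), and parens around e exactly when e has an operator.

[0] 9 ≡ 2^(2 + 1) + 1 (base 2). Lift 3: 82. −1: 81.
[1] 81 ≡ 3^(3 + 1) (base 3). Lift 4: 1024. −1: 1023.

ω^(ω + 1)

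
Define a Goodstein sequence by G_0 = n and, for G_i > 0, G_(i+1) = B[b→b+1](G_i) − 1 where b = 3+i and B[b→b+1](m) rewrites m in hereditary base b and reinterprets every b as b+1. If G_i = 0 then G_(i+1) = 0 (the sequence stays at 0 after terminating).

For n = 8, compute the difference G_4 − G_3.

0

8 —HB3→ 2·3 + 2 —bump→ 2·4 + 2 = 10 —(−1)→ 9
9 —HB4→ 2·4 + 1 —bump→ 2·5 + 1 = 11 —(−1)→ 10
10 —HB5→ 2·5 —bump→ 2·6 = 12 —(−1)→ 11
11 —HB6→ 6 + 5 —bump→ 7 + 5 = 12 —(−1)→ 11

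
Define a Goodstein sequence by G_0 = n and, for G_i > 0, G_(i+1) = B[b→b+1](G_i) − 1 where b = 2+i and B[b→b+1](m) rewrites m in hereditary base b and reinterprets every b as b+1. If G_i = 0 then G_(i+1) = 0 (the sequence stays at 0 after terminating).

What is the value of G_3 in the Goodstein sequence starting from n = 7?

3127

base 2: 7 = 2^2 + 2 + 1; at 3: 3^3 + 3 + 1 = 31; next = 30
base 3: 30 = 3^3 + 3; at 4: 4^4 + 4 = 260; next = 259
base 4: 259 = 4^4 + 3; at 5: 5^5 + 3 = 3128; next = 3127
base 5: 3127 = 5^5 + 2; at 6: 6^6 + 2 = 46658; next = 46657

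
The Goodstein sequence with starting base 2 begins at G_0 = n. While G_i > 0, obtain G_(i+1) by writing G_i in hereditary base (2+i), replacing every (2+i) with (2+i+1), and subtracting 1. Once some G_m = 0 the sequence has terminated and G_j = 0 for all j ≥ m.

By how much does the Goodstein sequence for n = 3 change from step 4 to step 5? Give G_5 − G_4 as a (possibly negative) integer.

3 —HB2→ 2 + 1 —bump→ 3 + 1 = 4 —(−1)→ 3
3 —HB3→ 3 —bump→ 4 = 4 —(−1)→ 3
3 —HB4→ 3 —bump→ 3 = 3 —(−1)→ 2
2 —HB5→ 2 —bump→ 2 = 2 —(−1)→ 1
1 —HB6→ 1 —bump→ 1 = 1 —(−1)→ 0

-1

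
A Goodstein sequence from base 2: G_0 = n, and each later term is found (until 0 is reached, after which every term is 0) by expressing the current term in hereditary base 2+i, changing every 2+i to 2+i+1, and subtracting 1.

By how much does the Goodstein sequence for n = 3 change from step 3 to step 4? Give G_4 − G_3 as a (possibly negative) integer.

-1

G_0=3  [base 2] 2 + 1  →[2↦3]→  3 + 1 = 4  −1 ⇒ G_1=3
G_1=3  [base 3] 3  →[3↦4]→  4 = 4  −1 ⇒ G_2=3
G_2=3  [base 4] 3  →[4↦5]→  3 = 3  −1 ⇒ G_3=2
G_3=2  [base 5] 2  →[5↦6]→  2 = 2  −1 ⇒ G_4=1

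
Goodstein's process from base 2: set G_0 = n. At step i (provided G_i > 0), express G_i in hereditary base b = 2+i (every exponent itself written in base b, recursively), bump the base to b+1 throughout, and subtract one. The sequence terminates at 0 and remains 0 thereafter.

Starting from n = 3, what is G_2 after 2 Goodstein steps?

3

G_0=3  [base 2] 2 + 1  →[2↦3]→  3 + 1 = 4  −1 ⇒ G_1=3
G_1=3  [base 3] 3  →[3↦4]→  4 = 4  −1 ⇒ G_2=3
G_2=3  [base 4] 3  →[4↦5]→  3 = 3  −1 ⇒ G_3=2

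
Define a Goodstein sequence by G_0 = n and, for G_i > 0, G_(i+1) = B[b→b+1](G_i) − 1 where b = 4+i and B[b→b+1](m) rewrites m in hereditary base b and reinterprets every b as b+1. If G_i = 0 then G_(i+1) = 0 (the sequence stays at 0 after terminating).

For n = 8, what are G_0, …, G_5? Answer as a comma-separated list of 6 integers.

[0] 8 ≡ 2·4 (base 4). Lift 5: 10. −1: 9.
[1] 9 ≡ 5 + 4 (base 5). Lift 6: 10. −1: 9.
[2] 9 ≡ 6 + 3 (base 6). Lift 7: 10. −1: 9.
[3] 9 ≡ 7 + 2 (base 7). Lift 8: 10. −1: 9.
[4] 9 ≡ 8 + 1 (base 8). Lift 9: 10. −1: 9.

8, 9, 9, 9, 9, 9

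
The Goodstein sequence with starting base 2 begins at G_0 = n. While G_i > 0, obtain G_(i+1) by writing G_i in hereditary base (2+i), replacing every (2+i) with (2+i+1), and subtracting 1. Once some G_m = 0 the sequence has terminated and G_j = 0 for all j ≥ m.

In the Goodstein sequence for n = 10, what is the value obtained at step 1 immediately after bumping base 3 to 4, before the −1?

(0) 10|_2 = 2^(2 + 1) + 2 ↦ 3^(3 + 1) + 3|_3 = 84 ⇒ 83
(1) 83|_3 = 3^(3 + 1) + 2 ↦ 4^(4 + 1) + 2|_4 = 1026 ⇒ 1025

1026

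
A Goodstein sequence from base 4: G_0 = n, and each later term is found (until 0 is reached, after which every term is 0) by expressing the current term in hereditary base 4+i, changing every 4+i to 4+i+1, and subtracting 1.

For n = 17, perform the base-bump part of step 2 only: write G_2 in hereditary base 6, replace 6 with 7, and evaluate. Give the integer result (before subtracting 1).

base 4: 17 = 4^2 + 1; at 5: 5^2 + 1 = 26; next = 25
base 5: 25 = 5^2; at 6: 6^2 = 36; next = 35
base 6: 35 = 5·6 + 5; at 7: 5·7 + 5 = 40; next = 39

40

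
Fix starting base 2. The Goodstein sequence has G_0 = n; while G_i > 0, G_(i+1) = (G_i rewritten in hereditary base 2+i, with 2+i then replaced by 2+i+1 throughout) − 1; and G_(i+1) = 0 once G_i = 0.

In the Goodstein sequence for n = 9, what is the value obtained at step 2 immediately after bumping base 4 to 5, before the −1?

i=0: 9 = 2^(2 + 1) + 1 (b=2); 2→3: 3^(3 + 1) + 1 = 82; 82−1 = 81
i=1: 81 = 3^(3 + 1) (b=3); 3→4: 4^(4 + 1) = 1024; 1024−1 = 1023
i=2: 1023 = 3·4^4 + 3·4^3 + 3·4^2 + 3·4 + 3 (b=4); 4→5: 3·5^5 + 3·5^3 + 3·5^2 + 3·5 + 3 = 9843; 9843−1 = 9842

9843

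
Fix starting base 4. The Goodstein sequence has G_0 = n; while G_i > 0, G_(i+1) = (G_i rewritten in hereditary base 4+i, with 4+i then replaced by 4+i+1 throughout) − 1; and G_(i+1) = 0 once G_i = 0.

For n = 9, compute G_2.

i=0: 9 = 2·4 + 1 (b=4); 4→5: 2·5 + 1 = 11; 11−1 = 10
i=1: 10 = 2·5 (b=5); 5→6: 2·6 = 12; 12−1 = 11
i=2: 11 = 6 + 5 (b=6); 6→7: 7 + 5 = 12; 12−1 = 11

11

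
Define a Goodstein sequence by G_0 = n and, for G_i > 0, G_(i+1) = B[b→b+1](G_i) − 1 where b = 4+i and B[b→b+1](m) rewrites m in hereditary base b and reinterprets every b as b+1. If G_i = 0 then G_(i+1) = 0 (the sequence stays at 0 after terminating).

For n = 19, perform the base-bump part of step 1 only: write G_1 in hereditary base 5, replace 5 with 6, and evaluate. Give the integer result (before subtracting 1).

38

G_0=19  [base 4] 4^2 + 3  →[4↦5]→  5^2 + 3 = 28  −1 ⇒ G_1=27
G_1=27  [base 5] 5^2 + 2  →[5↦6]→  6^2 + 2 = 38  −1 ⇒ G_2=37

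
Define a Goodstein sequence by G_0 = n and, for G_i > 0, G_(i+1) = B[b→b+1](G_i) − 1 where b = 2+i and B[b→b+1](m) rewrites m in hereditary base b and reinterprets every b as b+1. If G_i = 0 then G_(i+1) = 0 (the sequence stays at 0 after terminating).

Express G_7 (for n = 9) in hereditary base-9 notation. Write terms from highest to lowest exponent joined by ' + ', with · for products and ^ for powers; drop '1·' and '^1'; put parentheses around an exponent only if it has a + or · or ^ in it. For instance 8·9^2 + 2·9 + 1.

G_0=9  [base 2] 2^(2 + 1) + 1  →[2↦3]→  3^(3 + 1) + 1 = 82  −1 ⇒ G_1=81
G_1=81  [base 3] 3^(3 + 1)  →[3↦4]→  4^(4 + 1) = 1024  −1 ⇒ G_2=1023
G_2=1023  [base 4] 3·4^4 + 3·4^3 + 3·4^2 + 3·4 + 3  →[4↦5]→  3·5^5 + 3·5^3 + 3·5^2 + 3·5 + 3 = 9843  −1 ⇒ G_3=9842
G_3=9842  [base 5] 3·5^5 + 3·5^3 + 3·5^2 + 3·5 + 2  →[5↦6]→  3·6^6 + 3·6^3 + 3·6^2 + 3·6 + 2 = 140744  −1 ⇒ G_4=140743
G_4=140743  [base 6] 3·6^6 + 3·6^3 + 3·6^2 + 3·6 + 1  →[6↦7]→  3·7^7 + 3·7^3 + 3·7^2 + 3·7 + 1 = 2471827  −1 ⇒ G_5=2471826
G_5=2471826  [base 7] 3·7^7 + 3·7^3 + 3·7^2 + 3·7  →[7↦8]→  3·8^8 + 3·8^3 + 3·8^2 + 3·8 = 50333400  −1 ⇒ G_6=50333399
G_6=50333399  [base 8] 3·8^8 + 3·8^3 + 3·8^2 + 2·8 + 7  →[8↦9]→  3·9^9 + 3·9^3 + 3·9^2 + 2·9 + 7 = 1162263922  −1 ⇒ G_7=1162263921

3·9^9 + 3·9^3 + 3·9^2 + 2·9 + 6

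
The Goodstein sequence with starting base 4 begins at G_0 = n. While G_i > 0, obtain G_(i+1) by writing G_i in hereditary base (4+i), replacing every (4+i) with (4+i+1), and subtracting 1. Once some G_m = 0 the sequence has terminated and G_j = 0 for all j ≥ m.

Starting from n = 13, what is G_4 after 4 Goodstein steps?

19

base 4: 13 = 3·4 + 1; at 5: 3·5 + 1 = 16; next = 15
base 5: 15 = 3·5; at 6: 3·6 = 18; next = 17
base 6: 17 = 2·6 + 5; at 7: 2·7 + 5 = 19; next = 18
base 7: 18 = 2·7 + 4; at 8: 2·8 + 4 = 20; next = 19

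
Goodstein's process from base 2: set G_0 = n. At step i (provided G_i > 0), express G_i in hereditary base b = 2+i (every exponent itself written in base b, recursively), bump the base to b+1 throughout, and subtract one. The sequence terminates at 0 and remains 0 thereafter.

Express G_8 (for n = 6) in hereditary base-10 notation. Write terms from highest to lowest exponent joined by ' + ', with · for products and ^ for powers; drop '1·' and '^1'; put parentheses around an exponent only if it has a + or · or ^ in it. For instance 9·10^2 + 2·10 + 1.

[0] 6 ≡ 2^2 + 2 (base 2). Lift 3: 30. −1: 29.
[1] 29 ≡ 3^3 + 2 (base 3). Lift 4: 258. −1: 257.
[2] 257 ≡ 4^4 + 1 (base 4). Lift 5: 3126. −1: 3125.
[3] 3125 ≡ 5^5 (base 5). Lift 6: 46656. −1: 46655.
[4] 46655 ≡ 5·6^5 + 5·6^4 + 5·6^3 + 5·6^2 + 5·6 + 5 (base 6). Lift 7: 98040. −1: 98039.
[5] 98039 ≡ 5·7^5 + 5·7^4 + 5·7^3 + 5·7^2 + 5·7 + 4 (base 7). Lift 8: 187244. −1: 187243.
[6] 187243 ≡ 5·8^5 + 5·8^4 + 5·8^3 + 5·8^2 + 5·8 + 3 (base 8). Lift 9: 332148. −1: 332147.
[7] 332147 ≡ 5·9^5 + 5·9^4 + 5·9^3 + 5·9^2 + 5·9 + 2 (base 9). Lift 10: 555552. −1: 555551.

5·10^5 + 5·10^4 + 5·10^3 + 5·10^2 + 5·10 + 1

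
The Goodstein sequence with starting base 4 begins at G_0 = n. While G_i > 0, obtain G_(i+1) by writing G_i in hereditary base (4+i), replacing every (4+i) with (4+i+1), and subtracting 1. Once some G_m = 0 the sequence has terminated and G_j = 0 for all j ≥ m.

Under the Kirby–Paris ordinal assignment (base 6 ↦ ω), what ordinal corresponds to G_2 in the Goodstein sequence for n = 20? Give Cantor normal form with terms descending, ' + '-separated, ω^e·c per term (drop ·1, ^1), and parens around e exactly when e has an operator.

20 —HB4→ 4^2 + 4 —bump→ 5^2 + 5 = 30 —(−1)→ 29
29 —HB5→ 5^2 + 4 —bump→ 6^2 + 4 = 40 —(−1)→ 39
39 —HB6→ 6^2 + 3 —bump→ 7^2 + 3 = 52 —(−1)→ 51

ω^2 + 3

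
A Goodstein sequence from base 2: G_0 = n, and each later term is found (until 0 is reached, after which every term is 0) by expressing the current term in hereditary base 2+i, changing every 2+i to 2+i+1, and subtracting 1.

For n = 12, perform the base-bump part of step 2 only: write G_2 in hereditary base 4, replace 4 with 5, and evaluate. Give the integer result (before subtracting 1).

G_0=12  [base 2] 2^(2 + 1) + 2^2  →[2↦3]→  3^(3 + 1) + 3^3 = 108  −1 ⇒ G_1=107
G_1=107  [base 3] 3^(3 + 1) + 2·3^2 + 2·3 + 2  →[3↦4]→  4^(4 + 1) + 2·4^2 + 2·4 + 2 = 1066  −1 ⇒ G_2=1065

15686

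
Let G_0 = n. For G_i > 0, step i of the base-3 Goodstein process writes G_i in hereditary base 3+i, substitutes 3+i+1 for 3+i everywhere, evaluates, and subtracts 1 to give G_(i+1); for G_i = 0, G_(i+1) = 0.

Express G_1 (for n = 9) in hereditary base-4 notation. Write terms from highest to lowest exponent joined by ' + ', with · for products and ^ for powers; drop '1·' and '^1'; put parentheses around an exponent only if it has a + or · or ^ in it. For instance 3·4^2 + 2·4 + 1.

9 —HB3→ 3^2 —bump→ 4^2 = 16 —(−1)→ 15
15 —HB4→ 3·4 + 3 —bump→ 3·5 + 3 = 18 —(−1)→ 17

3·4 + 3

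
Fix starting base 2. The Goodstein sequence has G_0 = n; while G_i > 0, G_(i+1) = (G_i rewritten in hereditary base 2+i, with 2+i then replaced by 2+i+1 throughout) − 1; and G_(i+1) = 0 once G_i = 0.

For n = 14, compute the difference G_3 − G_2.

base 2: 14 = 2^(2 + 1) + 2^2 + 2; at 3: 3^(3 + 1) + 3^3 + 3 = 111; next = 110
base 3: 110 = 3^(3 + 1) + 3^3 + 2; at 4: 4^(4 + 1) + 4^4 + 2 = 1282; next = 1281
base 4: 1281 = 4^(4 + 1) + 4^4 + 1; at 5: 5^(5 + 1) + 5^5 + 1 = 18751; next = 18750

17469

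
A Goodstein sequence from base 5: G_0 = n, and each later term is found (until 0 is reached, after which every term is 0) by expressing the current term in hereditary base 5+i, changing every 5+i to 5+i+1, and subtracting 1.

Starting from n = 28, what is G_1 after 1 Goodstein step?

[0] 28 ≡ 5^2 + 3 (base 5). Lift 6: 39. −1: 38.
[1] 38 ≡ 6^2 + 2 (base 6). Lift 7: 51. −1: 50.

38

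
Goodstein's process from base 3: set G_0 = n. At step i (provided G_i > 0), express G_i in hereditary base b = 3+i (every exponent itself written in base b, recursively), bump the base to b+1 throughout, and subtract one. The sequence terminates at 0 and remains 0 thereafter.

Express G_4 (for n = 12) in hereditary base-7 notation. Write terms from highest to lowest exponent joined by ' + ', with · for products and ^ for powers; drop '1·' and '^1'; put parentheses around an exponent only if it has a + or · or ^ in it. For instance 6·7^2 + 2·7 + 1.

(0) 12|_3 = 3^2 + 3 ↦ 4^2 + 4|_4 = 20 ⇒ 19
(1) 19|_4 = 4^2 + 3 ↦ 5^2 + 3|_5 = 28 ⇒ 27
(2) 27|_5 = 5^2 + 2 ↦ 6^2 + 2|_6 = 38 ⇒ 37
(3) 37|_6 = 6^2 + 1 ↦ 7^2 + 1|_7 = 50 ⇒ 49
(4) 49|_7 = 7^2 ↦ 8^2|_8 = 64 ⇒ 63

7^2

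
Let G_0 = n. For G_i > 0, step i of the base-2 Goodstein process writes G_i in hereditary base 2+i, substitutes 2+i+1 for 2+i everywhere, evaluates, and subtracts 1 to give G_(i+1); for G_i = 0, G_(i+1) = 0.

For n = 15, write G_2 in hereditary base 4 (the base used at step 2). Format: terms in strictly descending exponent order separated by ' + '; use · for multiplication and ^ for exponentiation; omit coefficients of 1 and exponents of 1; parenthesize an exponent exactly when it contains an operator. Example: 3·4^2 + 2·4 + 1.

4^(4 + 1) + 4^4 + 3

[0] 15 ≡ 2^(2 + 1) + 2^2 + 2 + 1 (base 2). Lift 3: 112. −1: 111.
[1] 111 ≡ 3^(3 + 1) + 3^3 + 3 (base 3). Lift 4: 1284. −1: 1283.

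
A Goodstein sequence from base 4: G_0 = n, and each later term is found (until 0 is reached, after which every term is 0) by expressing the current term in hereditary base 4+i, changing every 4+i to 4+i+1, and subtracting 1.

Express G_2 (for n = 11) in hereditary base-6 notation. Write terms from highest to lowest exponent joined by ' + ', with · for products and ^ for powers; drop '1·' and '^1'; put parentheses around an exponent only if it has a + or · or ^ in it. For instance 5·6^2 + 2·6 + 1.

[0] 11 ≡ 2·4 + 3 (base 4). Lift 5: 13. −1: 12.
[1] 12 ≡ 2·5 + 2 (base 5). Lift 6: 14. −1: 13.
[2] 13 ≡ 2·6 + 1 (base 6). Lift 7: 15. −1: 14.

2·6 + 1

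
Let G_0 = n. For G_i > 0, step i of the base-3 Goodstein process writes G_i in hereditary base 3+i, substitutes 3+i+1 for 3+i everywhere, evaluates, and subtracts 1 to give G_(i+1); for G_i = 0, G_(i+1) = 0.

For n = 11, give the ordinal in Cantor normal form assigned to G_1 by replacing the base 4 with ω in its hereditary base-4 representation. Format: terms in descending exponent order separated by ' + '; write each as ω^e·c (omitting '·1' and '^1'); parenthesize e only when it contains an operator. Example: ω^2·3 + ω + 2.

step 0: 11 = 3^2 + 2; sub 4 for 3: 4^2 + 2; = 18; G_1 = 18−1 = 17
step 1: 17 = 4^2 + 1; sub 5 for 4: 5^2 + 1; = 26; G_2 = 26−1 = 25

ω^2 + 1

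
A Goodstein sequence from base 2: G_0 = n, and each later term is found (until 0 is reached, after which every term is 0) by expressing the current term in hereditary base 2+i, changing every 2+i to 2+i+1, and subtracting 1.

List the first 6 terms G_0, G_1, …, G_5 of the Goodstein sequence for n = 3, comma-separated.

3 —HB2→ 2 + 1 —bump→ 3 + 1 = 4 —(−1)→ 3
3 —HB3→ 3 —bump→ 4 = 4 —(−1)→ 3
3 —HB4→ 3 —bump→ 3 = 3 —(−1)→ 2
2 —HB5→ 2 —bump→ 2 = 2 —(−1)→ 1
1 —HB6→ 1 —bump→ 1 = 1 —(−1)→ 0

3, 3, 3, 2, 1, 0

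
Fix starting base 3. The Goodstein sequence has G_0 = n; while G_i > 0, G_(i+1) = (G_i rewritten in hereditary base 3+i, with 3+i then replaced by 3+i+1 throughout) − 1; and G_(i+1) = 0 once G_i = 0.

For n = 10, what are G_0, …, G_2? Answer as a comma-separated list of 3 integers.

10, 16, 24

base 3: 10 = 3^2 + 1; at 4: 4^2 + 1 = 17; next = 16
base 4: 16 = 4^2; at 5: 5^2 = 25; next = 24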